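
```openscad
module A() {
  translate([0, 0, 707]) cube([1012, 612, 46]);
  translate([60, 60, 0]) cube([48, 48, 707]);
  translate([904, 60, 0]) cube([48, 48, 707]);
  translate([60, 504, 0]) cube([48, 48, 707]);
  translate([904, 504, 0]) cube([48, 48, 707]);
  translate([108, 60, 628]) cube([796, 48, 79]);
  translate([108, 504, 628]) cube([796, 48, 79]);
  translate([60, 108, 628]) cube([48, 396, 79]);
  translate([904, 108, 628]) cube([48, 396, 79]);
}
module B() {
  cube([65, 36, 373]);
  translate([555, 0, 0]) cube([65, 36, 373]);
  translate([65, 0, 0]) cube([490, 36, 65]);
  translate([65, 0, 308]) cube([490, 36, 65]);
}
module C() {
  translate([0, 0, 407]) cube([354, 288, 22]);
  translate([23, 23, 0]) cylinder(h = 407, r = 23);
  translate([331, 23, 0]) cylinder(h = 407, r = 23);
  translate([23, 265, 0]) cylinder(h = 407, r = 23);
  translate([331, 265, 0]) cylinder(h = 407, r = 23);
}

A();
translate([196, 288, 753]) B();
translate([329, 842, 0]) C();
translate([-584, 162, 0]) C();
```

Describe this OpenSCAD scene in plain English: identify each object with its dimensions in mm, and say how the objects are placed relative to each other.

A is a rectangular dining table. The top is 1012×612×46 mm with its upper surface at z = 753 mm. It stands on four 48×48 mm square legs, each inset 60 mm from the nearest pair of top edges, running from the floor to the underside of the top. Four apron rails, 48 mm thick and 79 mm tall, run between adjacent legs with their top edges flush with the underside of the top and their outer faces flush with the legs' outer faces.

B is a rectangular picture frame lying in the x–z plane (depth along y). The opening is 490 mm wide (x) by 243 mm tall (z), surrounded by a border 65 mm wide on all four sides. The frame is 36 mm deep and is made of two full-height vertical stiles with two horizontal rails fitted between them.

C is a simple wooden stool: a rectangular seat 354 mm (x) by 288 mm (y), 22 mm thick, top face at z = 429 mm, on four round legs, each 46 mm in diameter. The legs rest on z = 0, each leg's axis is inset half a diameter from the nearest pair of seat edges (so the leg's bounding box is flush with the corner).

The picture frame is on top of the table, centred. Two stools sit around the table at the +y, −x sides.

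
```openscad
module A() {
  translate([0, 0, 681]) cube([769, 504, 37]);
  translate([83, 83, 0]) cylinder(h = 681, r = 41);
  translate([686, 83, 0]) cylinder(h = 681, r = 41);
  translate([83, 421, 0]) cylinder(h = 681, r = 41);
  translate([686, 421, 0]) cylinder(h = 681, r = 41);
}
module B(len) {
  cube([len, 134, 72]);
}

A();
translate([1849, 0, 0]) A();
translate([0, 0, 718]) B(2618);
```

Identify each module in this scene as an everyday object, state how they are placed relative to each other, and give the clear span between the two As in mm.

Second table starts at x = 1849; first ends at x = 769; clear span = 1849 − 769 = 1080 mm.

A is a table. B is a beam. A beam spans the tops of two tables. The clear span between the two tables is 1080 mm.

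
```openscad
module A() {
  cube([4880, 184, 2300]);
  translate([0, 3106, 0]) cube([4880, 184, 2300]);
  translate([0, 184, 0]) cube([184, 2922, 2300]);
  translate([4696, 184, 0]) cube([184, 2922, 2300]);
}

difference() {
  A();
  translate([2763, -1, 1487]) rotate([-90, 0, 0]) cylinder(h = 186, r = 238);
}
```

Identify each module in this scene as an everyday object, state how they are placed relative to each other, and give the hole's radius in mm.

The subtracted cylinder has r = 238 mm.

A is a house frame. The house frame has a circular hole through its front wall. The hole's radius is 238 mm.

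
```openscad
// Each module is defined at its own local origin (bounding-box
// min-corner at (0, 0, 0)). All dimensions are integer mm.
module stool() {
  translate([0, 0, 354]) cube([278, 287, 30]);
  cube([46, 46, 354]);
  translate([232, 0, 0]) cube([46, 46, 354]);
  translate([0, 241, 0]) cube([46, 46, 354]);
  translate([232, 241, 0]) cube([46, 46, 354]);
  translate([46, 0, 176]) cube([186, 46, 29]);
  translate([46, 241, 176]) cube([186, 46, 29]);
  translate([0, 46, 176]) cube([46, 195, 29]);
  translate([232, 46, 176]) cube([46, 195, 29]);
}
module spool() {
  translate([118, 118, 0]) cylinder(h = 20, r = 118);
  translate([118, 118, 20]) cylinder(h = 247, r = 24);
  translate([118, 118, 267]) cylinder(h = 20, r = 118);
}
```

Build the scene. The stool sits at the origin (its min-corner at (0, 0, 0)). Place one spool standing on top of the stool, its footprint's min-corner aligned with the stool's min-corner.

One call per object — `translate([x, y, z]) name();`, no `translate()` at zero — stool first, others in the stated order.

stool();
translate([0, 0, 384]) spool();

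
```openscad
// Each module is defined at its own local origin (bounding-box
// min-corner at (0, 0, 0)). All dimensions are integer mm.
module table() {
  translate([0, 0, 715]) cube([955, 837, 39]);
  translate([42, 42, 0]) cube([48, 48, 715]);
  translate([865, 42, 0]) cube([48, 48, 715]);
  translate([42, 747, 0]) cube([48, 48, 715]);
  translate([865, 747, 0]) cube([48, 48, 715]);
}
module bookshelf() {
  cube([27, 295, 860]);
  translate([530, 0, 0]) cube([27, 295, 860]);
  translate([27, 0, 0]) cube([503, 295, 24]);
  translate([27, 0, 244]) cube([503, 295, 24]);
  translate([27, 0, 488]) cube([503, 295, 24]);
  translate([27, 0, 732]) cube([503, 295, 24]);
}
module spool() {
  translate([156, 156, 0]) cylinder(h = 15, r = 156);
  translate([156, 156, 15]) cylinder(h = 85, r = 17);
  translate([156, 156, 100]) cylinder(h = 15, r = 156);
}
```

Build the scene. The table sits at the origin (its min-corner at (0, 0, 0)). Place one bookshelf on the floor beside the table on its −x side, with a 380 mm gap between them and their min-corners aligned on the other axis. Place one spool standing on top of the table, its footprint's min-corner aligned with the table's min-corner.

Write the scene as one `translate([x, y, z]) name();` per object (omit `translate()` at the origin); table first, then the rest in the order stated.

table();
translate([-937, 0, 0]) bookshelf();
translate([0, 0, 754]) spool();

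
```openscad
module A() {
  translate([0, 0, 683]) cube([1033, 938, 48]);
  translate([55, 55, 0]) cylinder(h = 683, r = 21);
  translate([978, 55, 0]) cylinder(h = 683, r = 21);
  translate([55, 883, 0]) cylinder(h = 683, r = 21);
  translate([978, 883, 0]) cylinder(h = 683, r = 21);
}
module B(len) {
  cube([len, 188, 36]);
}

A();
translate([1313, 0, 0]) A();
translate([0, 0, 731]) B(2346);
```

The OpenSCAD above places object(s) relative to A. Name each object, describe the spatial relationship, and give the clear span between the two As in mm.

Second table starts at x = 1313; first ends at x = 1033; clear span = 1313 − 1033 = 280 mm.

A is a table. B is a beam. A beam spans the tops of two tables. The clear span between the two tables is 280 mm.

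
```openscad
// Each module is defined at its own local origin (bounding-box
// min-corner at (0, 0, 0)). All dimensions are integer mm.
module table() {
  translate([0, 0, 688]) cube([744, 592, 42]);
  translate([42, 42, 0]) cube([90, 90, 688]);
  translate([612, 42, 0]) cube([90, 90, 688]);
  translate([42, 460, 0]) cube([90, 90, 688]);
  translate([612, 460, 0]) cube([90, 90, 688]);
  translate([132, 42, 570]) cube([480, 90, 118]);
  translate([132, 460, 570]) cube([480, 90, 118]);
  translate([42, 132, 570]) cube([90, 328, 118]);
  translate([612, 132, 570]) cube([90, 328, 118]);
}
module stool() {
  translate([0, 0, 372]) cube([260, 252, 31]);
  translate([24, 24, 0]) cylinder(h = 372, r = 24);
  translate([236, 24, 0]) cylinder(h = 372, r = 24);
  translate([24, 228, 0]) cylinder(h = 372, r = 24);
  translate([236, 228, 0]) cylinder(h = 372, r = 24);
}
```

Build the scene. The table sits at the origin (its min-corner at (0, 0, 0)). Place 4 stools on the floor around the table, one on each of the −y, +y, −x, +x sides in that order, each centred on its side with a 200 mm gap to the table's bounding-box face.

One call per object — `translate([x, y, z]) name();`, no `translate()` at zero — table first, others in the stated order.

table();
translate([242, -452, 0]) stool();
translate([242, 792, 0]) stool();
translate([-460, 170, 0]) stool();
translate([944, 170, 0]) stool();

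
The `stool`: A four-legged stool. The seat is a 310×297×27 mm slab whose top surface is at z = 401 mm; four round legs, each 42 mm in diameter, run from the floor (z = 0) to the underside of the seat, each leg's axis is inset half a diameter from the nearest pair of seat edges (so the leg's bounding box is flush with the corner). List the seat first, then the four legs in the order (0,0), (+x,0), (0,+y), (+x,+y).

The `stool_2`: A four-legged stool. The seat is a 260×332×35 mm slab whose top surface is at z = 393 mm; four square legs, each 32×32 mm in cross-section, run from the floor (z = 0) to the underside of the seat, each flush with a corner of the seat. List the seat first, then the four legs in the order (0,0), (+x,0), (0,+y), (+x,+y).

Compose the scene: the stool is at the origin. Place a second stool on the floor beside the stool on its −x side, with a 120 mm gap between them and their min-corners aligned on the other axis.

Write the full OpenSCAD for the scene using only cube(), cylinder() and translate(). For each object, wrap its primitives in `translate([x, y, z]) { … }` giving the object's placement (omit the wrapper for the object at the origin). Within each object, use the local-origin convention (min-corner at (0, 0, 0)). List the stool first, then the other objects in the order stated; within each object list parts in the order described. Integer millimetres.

translate([0, 0, 374]) cube([310, 297, 27]);
translate([21, 21, 0]) cylinder(h = 374, r = 21);
translate([289, 21, 0]) cylinder(h = 374, r = 21);
translate([21, 276, 0]) cylinder(h = 374, r = 21);
translate([289, 276, 0]) cylinder(h = 374, r = 21);
translate([-380, 0, 0]) {
  translate([0, 0, 358]) cube([260, 332, 35]);
  cube([32, 32, 358]);
  translate([228, 0, 0]) cube([32, 32, 358]);
  translate([0, 300, 0]) cube([32, 32, 358]);
  translate([228, 300, 0]) cube([32, 32, 358]);
}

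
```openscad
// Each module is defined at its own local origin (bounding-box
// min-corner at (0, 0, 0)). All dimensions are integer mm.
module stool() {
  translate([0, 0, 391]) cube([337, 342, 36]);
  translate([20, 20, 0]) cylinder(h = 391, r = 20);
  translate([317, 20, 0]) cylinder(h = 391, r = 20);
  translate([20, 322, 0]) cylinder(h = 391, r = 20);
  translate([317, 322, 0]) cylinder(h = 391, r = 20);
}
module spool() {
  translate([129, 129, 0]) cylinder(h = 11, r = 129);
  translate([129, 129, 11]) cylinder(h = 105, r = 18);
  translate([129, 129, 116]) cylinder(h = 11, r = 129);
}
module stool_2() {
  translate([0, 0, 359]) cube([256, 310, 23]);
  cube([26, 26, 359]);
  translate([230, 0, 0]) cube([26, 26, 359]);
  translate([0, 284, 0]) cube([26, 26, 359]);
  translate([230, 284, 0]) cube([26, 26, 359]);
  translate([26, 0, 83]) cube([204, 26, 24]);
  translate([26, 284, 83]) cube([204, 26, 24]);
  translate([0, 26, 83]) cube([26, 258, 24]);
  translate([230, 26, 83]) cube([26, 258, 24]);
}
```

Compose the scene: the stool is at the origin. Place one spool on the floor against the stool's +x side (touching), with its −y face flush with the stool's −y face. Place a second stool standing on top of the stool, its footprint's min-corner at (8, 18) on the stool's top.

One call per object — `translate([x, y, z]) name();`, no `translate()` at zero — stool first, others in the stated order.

stool();
translate([337, 0, 0]) spool();
translate([8, 18, 427]) stool_2();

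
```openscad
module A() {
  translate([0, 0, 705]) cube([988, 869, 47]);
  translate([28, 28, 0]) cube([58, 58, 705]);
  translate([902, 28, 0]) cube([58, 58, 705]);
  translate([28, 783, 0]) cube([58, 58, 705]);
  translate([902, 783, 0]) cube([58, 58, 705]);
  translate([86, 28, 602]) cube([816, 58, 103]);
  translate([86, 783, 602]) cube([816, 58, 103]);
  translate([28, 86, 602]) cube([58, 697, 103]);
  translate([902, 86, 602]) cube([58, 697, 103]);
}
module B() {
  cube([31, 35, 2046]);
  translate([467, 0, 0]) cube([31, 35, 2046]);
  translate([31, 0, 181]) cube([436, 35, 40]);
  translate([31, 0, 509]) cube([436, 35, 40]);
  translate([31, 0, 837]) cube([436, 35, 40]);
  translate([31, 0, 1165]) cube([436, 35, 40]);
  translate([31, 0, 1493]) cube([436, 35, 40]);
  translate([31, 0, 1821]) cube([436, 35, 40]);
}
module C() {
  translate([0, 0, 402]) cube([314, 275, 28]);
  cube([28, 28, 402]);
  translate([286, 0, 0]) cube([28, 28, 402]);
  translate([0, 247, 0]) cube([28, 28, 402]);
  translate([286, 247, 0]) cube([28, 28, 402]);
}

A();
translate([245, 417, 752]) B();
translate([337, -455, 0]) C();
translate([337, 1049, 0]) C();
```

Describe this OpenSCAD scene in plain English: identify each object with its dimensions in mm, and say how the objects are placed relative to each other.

A is a rectangular dining table. The top is 988×869×47 mm with its upper surface at z = 752 mm. It stands on four 58×58 mm square legs, each inset 28 mm from the nearest pair of top edges, running from the floor to the underside of the top. Four apron rails, 58 mm thick and 103 mm tall, run between adjacent legs with their top edges flush with the underside of the top and their outer faces flush with the legs' outer faces.

B is a wooden ladder with two side rails of 31×35 mm section and 2046 mm height, set 498 mm apart overall. Between them run 6 rectangular rungs (35 mm deep, 40 mm thick), front faces flush with the rails' −y face. The bottom of the first rung is 181 mm above the floor and each subsequent rung is 328 mm higher than the one below.

C is a four-legged stool. The seat is 314×275 mm, 28 mm thick, top at z = 430 mm. It stands on four square legs, each 28×28 mm in cross-section, from z = 0 to the seat underside, each flush with a corner of the seat.

The ladder is on top of the table, centred. Two stools sit around the table at the −y, +y sides.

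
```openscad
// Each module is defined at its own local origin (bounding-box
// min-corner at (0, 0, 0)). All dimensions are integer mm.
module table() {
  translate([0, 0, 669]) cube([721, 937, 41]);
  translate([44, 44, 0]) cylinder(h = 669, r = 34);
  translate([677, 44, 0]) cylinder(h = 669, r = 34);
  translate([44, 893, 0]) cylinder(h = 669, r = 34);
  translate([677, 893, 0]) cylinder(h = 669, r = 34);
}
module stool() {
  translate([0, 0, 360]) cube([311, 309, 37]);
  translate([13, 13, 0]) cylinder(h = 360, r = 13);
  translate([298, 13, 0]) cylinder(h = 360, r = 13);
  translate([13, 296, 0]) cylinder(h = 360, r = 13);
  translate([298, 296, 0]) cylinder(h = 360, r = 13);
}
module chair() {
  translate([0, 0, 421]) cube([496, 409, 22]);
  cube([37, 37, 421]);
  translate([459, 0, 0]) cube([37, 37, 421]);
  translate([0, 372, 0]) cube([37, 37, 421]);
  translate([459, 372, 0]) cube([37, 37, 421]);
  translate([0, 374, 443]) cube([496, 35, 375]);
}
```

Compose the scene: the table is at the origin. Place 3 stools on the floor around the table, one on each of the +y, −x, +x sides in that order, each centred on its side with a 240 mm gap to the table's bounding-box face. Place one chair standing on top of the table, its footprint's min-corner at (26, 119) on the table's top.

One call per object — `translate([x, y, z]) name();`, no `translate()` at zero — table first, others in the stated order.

table();
translate([205, 1177, 0]) stool();
translate([-551, 314, 0]) stool();
translate([961, 314, 0]) stool();
translate([26, 119, 710]) chair();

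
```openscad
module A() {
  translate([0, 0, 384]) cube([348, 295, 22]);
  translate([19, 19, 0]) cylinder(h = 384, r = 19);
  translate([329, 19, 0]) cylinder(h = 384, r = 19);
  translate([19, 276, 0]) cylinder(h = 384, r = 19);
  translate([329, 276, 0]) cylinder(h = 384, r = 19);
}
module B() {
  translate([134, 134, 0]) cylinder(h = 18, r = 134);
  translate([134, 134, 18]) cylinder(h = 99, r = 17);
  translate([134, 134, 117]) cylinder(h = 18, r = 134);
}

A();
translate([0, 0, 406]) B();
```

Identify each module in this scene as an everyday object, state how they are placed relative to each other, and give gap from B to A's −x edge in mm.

A is a stool. B is a spool. The spool is on top of the stool. The gap from the spool to the stool's −x edge is 0 mm.

The spool's min-x is at 0; the stool's min-x is 0; gap = 0 mm.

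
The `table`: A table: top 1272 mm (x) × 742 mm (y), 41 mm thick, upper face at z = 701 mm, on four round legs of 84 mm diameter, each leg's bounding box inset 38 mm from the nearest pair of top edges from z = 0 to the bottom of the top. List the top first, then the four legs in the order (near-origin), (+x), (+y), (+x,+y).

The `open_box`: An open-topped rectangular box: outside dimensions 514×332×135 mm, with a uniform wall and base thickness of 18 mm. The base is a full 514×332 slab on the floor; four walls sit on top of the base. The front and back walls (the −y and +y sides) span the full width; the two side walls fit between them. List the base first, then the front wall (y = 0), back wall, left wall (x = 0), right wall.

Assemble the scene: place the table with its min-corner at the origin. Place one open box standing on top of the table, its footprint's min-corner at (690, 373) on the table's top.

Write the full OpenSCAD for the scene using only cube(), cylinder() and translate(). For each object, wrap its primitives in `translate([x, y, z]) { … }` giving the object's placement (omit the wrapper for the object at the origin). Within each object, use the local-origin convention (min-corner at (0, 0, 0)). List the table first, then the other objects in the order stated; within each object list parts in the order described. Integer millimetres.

translate([0, 0, 660]) cube([1272, 742, 41]);
translate([80, 80, 0]) cylinder(h = 660, r = 42);
translate([1192, 80, 0]) cylinder(h = 660, r = 42);
translate([80, 662, 0]) cylinder(h = 660, r = 42);
translate([1192, 662, 0]) cylinder(h = 660, r = 42);
translate([690, 373, 701]) {
  cube([514, 332, 18]);
  translate([0, 0, 18]) cube([514, 18, 117]);
  translate([0, 314, 18]) cube([514, 18, 117]);
  translate([0, 18, 18]) cube([18, 296, 117]);
  translate([496, 18, 18]) cube([18, 296, 117]);
}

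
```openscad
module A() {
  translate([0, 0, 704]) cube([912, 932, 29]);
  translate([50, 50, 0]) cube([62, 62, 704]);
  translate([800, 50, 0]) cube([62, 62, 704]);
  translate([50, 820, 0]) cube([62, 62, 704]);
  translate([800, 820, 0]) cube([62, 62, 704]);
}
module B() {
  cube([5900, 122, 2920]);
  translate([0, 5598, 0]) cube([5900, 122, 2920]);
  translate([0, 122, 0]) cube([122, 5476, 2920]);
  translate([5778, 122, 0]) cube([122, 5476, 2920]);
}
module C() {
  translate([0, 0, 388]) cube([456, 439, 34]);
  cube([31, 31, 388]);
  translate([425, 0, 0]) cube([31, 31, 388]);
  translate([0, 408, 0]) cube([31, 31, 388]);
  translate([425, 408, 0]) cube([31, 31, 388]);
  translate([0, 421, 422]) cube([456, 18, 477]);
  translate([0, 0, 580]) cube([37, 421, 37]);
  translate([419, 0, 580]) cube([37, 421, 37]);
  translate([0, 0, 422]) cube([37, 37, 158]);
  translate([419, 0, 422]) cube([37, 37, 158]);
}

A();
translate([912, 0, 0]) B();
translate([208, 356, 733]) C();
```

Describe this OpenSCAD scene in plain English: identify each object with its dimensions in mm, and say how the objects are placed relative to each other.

A is a table: top 912 mm (x) × 932 mm (y), 29 mm thick, upper face at z = 733 mm, on four 62×62 mm square legs, each inset 50 mm from the nearest pair of top edges, running from z = 0 to the bottom of the top.

B is the wall frame of a small rectangular building: four walls, each 2920 mm tall and 122 mm thick, enclosing a footprint 5900 mm (x) by 5720 mm (y) outside-to-outside, with no floor or roof. The front and back walls (the −y and +y sides) span the full width; the two side walls fit between them.

C is a chair: 456×439 mm seat, 34 mm thick, top at z = 422 mm, on four 31 mm square corner legs flush with the seat edges. A 18 mm thick backrest slab spans the full seat width, extending 477 mm above the seat top, its back face flush with the seat's +y edge. Two armrests of 37×37 mm section run along each side from the seat's front edge to the front of the backrest, top faces 195 mm above the seat top and outer faces flush with the seat's x-edges; a 37×37 mm post under the front of each armrest stands on the seat at the front corner.

The house frame is against the table's +x side, with their −y faces flush. The chair is on top of the table.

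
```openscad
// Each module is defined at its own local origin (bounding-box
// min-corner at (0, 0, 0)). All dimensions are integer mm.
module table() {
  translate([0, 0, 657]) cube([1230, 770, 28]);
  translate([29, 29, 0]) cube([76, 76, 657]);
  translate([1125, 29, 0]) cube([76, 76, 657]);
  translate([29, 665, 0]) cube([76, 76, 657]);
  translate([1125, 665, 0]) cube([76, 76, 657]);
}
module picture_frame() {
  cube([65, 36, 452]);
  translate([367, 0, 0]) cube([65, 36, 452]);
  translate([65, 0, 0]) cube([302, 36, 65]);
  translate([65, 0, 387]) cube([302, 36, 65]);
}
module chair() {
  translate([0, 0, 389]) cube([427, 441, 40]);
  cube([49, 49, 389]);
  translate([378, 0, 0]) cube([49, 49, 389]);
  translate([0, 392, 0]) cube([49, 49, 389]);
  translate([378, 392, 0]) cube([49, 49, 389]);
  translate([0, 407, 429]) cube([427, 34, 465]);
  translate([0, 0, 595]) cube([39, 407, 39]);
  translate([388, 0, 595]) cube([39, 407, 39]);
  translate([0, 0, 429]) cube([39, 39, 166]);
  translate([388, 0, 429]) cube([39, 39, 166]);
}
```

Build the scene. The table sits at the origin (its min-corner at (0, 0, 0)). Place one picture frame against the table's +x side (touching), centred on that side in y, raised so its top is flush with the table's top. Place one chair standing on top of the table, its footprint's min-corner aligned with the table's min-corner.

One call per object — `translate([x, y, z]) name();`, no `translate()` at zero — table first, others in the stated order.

table();
translate([1230, 367, 233]) picture_frame();
translate([0, 0, 685]) chair();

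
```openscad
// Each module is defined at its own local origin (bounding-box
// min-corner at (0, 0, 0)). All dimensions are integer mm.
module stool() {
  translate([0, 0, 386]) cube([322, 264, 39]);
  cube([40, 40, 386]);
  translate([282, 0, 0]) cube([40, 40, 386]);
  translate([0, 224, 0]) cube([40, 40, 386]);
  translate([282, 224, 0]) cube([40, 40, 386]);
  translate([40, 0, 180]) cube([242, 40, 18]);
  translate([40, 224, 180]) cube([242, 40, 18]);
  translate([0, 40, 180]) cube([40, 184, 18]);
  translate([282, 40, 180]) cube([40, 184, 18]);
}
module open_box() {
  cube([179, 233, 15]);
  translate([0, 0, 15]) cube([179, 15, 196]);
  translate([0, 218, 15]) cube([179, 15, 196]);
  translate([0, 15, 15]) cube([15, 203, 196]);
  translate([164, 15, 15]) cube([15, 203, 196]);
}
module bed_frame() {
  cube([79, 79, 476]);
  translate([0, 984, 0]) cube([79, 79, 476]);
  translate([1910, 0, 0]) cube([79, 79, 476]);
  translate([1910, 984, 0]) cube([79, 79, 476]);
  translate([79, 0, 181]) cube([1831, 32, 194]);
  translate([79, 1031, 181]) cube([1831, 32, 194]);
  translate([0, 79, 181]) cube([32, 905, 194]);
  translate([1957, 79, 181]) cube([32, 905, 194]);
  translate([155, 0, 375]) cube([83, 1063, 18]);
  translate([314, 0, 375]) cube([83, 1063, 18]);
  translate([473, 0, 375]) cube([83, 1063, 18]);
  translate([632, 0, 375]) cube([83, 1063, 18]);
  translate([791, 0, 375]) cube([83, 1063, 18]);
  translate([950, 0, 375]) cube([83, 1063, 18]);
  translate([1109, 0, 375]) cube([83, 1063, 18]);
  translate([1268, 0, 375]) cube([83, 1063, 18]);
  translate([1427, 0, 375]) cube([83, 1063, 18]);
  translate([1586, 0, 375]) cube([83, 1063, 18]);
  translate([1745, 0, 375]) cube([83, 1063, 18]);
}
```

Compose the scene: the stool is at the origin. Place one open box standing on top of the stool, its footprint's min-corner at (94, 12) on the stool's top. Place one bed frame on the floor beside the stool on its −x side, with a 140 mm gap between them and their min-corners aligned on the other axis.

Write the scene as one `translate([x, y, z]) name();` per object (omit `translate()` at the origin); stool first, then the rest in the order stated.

stool();
translate([94, 12, 425]) open_box();
translate([-2129, 0, 0]) bed_frame();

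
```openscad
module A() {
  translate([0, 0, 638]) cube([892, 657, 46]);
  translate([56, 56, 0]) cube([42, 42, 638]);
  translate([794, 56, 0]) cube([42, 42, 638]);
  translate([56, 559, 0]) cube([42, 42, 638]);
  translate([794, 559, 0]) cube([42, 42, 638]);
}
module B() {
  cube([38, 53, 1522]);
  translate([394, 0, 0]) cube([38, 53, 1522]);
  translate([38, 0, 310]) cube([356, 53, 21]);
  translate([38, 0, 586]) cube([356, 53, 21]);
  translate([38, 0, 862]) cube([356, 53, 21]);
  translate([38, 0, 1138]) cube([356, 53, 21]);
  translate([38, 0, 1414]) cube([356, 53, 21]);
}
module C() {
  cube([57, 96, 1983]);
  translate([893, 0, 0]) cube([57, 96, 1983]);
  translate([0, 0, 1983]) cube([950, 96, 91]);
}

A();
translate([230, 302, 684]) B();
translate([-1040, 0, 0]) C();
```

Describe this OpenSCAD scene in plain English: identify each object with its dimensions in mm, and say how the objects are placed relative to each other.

A is a table: top 892 mm (x) × 657 mm (y), 46 mm thick, upper face at z = 684 mm, on four 42×42 mm square legs, each inset 56 mm from the nearest pair of top edges, running from z = 0 to the bottom of the top.

B is a straight ladder. Two 38×53 mm vertical rails, 1522 mm tall, stand 432 mm apart (outside-to-outside) with their front faces coplanar on the −y side. 5 rungs, each 53 mm deep and 21 mm tall, span between the inner faces of the rails, front faces flush with the rails. The lowest rung's underside is at z = 310 mm and rungs are spaced 276 mm apart (underside to underside).

C is a rectangular door frame: two vertical jambs of 57×96 mm section, 1983 mm tall, with a clear opening 836 mm wide between their inner faces. A header 91 mm tall and 96 mm deep lies on top of the jambs and spans the full outside width.

The ladder is on top of the table, centred. The door frame is on the floor beside the table on its −x side.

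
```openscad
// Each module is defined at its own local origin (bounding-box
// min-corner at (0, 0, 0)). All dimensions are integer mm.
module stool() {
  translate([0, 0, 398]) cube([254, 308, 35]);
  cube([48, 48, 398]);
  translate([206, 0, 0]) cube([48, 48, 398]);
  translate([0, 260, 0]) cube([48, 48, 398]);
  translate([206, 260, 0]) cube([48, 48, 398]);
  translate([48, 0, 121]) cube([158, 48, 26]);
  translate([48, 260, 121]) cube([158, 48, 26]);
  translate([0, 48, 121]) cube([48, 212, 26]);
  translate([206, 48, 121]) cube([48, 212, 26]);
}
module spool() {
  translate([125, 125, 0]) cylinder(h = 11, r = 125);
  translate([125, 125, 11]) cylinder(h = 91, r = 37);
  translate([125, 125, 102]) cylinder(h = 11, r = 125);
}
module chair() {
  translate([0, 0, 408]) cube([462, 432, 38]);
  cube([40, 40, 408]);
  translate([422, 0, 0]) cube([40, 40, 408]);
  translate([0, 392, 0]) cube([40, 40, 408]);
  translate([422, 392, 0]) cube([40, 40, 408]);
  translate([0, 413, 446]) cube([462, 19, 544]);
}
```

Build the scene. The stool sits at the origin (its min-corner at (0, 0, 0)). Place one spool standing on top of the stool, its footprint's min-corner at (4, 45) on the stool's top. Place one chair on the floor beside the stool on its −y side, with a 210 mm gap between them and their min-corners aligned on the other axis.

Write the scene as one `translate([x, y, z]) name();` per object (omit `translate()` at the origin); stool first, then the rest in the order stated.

stool();
translate([4, 45, 433]) spool();
translate([0, -642, 0]) chair();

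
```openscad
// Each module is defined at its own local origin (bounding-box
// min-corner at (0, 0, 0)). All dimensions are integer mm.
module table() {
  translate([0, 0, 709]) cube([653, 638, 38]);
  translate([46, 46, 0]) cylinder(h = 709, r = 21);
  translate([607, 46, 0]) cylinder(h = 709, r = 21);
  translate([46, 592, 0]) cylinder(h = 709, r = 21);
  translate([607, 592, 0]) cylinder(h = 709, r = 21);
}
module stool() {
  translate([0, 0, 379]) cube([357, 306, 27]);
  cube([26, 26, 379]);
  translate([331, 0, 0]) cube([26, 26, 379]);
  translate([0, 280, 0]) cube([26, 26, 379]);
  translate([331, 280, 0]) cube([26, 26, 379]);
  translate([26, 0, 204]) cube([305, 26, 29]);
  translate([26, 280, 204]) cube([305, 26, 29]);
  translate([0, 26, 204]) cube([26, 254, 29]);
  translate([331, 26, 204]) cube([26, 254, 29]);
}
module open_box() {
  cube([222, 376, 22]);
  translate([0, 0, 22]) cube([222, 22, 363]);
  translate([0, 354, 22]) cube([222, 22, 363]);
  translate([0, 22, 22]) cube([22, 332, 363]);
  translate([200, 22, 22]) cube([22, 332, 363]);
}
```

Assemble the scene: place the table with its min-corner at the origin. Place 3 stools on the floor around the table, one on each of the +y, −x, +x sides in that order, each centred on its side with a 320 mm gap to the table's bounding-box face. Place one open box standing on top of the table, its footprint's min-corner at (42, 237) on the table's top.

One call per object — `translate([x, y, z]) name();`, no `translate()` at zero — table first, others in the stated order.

table();
translate([148, 958, 0]) stool();
translate([-677, 166, 0]) stool();
translate([973, 166, 0]) stool();
translate([42, 237, 747]) open_box();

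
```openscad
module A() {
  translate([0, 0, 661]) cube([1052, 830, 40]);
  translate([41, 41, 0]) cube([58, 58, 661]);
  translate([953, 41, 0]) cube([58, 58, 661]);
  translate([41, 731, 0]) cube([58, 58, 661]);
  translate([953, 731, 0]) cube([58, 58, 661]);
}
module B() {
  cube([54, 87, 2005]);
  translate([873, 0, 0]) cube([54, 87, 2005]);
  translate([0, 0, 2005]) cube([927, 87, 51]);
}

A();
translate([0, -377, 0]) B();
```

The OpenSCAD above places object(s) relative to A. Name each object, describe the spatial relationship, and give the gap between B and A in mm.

The door frame's nearest face is 290 mm from the table's −y face.

A is a table. B is a door frame. The door frame is on the floor beside the table on its −y side. The gap between the door frame and the table is 290 mm.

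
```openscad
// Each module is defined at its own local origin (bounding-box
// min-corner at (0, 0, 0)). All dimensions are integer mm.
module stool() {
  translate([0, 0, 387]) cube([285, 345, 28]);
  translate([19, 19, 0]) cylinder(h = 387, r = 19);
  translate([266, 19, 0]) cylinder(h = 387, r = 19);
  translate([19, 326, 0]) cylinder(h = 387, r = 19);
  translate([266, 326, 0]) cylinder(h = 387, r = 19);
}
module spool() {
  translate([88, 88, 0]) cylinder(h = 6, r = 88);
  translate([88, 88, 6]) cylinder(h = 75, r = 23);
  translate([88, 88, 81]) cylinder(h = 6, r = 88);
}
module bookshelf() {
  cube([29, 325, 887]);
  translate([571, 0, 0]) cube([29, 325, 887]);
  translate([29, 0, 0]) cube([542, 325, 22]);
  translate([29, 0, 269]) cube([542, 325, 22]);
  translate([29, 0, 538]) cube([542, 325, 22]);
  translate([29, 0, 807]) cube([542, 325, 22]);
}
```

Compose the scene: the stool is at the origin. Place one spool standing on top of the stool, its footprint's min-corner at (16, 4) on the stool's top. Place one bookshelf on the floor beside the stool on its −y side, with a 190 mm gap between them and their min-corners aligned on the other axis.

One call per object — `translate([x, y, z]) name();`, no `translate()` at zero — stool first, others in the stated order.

stool();
translate([16, 4, 415]) spool();
translate([0, -515, 0]) bookshelf();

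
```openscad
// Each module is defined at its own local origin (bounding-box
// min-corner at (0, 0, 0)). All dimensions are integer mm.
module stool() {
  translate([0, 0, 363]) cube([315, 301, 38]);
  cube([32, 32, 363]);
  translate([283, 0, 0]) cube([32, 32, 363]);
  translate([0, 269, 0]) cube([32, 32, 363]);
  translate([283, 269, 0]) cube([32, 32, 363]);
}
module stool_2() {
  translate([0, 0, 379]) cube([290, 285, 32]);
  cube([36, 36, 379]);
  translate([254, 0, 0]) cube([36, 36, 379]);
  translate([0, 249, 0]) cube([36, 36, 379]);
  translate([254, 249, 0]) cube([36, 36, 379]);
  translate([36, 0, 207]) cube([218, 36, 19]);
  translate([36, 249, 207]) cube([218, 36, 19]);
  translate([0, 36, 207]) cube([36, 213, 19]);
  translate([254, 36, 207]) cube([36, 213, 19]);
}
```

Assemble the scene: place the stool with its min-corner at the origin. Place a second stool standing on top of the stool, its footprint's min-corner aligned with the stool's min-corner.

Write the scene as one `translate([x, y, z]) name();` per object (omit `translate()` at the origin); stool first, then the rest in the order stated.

stool();
translate([0, 0, 401]) stool_2();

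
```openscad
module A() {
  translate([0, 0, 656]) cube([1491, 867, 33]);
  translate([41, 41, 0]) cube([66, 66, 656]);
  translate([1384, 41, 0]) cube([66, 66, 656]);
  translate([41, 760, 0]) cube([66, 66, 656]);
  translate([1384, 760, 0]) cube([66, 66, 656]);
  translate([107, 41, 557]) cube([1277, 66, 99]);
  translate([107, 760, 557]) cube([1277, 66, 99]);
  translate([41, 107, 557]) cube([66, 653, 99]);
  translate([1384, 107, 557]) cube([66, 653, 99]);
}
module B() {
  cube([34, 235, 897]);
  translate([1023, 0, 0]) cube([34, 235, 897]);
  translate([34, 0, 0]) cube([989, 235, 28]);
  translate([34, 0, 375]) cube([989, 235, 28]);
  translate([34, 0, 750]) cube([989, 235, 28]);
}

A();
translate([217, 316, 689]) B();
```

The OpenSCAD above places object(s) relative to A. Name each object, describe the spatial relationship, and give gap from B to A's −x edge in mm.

The bookshelf's min-x is at 217; the table's min-x is 0; gap = 217 mm.

A is a table. B is a bookshelf. The bookshelf is on top of the table, centred. The gap from the bookshelf to the table's −x edge is 217 mm.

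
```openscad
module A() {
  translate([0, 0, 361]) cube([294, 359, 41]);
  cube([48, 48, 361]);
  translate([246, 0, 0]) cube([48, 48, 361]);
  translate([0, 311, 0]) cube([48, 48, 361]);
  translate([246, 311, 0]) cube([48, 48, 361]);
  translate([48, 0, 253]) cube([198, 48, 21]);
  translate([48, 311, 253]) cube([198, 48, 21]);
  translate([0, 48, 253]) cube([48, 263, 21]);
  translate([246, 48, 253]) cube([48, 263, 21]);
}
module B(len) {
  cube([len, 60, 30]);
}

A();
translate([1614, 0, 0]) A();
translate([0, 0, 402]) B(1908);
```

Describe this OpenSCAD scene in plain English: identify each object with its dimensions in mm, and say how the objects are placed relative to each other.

A is a four-legged stool. The seat is a 294×359×41 mm slab whose top surface is at z = 402 mm; four square legs, each 48×48 mm in cross-section, run from the floor (z = 0) to the underside of the seat, each flush with a corner of the seat. Four stretchers, 48 mm wide and 21 mm tall, connect adjacent legs with their undersides at z = 253 mm, each running between the inner faces of the legs it joins and aligned with the legs' outer faces on the other axis.

B is a rectangular beam 1908 mm long (x), 60 mm deep (y), 30 mm thick (z).

The beam spans the tops of two stools placed 1320 mm apart, resting at z = 402 mm.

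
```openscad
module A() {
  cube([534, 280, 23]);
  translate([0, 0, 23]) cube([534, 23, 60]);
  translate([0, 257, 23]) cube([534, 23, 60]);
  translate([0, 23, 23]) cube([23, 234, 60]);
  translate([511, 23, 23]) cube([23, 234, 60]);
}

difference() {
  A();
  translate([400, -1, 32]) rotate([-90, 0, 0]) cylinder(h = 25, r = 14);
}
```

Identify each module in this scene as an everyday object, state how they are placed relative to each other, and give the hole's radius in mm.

A is an open box. The open box has a circular hole through its front wall. The hole's radius is 14 mm.

The subtracted cylinder has r = 14 mm.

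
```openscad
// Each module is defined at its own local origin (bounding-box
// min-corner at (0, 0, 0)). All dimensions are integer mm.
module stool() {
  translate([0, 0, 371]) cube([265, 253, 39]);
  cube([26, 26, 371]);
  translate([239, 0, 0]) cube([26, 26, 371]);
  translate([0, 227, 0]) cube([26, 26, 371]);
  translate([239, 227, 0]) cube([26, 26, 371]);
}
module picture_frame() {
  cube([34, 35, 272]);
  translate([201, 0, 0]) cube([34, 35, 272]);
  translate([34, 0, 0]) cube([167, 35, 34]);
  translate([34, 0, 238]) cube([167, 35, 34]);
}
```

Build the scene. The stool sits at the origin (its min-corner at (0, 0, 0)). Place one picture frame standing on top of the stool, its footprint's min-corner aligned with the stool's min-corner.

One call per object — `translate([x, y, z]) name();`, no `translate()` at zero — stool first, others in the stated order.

stool();
translate([0, 0, 410]) picture_frame();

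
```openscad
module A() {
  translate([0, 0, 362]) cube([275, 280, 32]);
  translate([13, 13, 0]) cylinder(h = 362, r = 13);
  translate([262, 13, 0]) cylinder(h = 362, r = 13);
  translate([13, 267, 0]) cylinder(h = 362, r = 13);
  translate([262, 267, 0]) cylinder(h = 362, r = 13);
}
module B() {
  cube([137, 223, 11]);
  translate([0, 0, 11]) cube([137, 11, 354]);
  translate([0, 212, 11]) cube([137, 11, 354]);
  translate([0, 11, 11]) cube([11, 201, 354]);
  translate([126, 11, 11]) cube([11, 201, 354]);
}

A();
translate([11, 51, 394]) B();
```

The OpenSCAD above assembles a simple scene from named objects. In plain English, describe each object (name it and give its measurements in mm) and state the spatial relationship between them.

A is a four-legged stool. The seat is a 275×280×32 mm slab whose top surface is at z = 394 mm; four round legs, each 26 mm in diameter, run from the floor (z = 0) to the underside of the seat, each leg's axis is inset half a diameter from the nearest pair of seat edges (so the leg's bounding box is flush with the corner).

B is an open storage box with external size 137×223×365 mm and wall thickness 11 mm (the base is also 11 mm thick). The base covers the whole footprint; the four walls stand on the base, with the y-facing walls full-width and the x-facing walls fitting between their inner faces.

The open box is on top of the stool.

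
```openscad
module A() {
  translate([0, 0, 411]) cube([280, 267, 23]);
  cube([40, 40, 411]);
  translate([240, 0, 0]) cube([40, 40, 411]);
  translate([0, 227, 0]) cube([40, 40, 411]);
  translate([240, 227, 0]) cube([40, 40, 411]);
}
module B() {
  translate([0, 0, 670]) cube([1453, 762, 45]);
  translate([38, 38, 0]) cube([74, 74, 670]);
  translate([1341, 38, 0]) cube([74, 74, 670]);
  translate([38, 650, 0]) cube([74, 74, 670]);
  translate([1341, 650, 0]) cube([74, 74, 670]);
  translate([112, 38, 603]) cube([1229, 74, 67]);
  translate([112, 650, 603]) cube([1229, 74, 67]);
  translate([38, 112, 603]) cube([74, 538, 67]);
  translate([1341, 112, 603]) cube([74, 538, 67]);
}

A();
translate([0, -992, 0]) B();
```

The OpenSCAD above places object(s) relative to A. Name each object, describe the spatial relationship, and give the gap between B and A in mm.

The table's nearest face is 230 mm from the stool's −y face.

A is a stool. B is a table. The table is on the floor beside the stool on its −y side. The gap between the table and the stool is 230 mm.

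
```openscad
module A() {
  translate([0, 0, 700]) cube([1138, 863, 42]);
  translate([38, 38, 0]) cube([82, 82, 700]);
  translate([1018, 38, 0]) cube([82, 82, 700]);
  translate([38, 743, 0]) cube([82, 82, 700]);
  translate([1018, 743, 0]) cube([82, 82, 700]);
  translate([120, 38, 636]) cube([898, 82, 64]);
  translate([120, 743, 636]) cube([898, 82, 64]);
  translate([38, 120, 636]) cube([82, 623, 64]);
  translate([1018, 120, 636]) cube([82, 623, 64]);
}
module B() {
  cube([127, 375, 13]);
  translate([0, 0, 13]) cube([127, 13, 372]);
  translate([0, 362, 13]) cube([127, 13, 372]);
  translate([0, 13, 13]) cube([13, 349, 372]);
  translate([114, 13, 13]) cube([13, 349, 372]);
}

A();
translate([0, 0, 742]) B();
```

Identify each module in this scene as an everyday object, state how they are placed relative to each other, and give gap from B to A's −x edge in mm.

A is a table. B is an open box. The open box is on top of the table. The gap from the open box to the table's −x edge is 0 mm.

The open box's min-x is at 0; the table's min-x is 0; gap = 0 mm.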